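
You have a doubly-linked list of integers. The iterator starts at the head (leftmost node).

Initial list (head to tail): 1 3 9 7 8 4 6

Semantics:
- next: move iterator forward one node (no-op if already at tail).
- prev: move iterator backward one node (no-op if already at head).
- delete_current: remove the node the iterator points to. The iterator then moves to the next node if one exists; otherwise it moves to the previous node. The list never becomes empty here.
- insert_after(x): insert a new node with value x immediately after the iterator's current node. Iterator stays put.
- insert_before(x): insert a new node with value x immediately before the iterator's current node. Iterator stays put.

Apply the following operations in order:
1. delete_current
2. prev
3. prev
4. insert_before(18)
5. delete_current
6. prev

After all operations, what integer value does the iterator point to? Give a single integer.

After 1 (delete_current): list=[3, 9, 7, 8, 4, 6] cursor@3
After 2 (prev): list=[3, 9, 7, 8, 4, 6] cursor@3
After 3 (prev): list=[3, 9, 7, 8, 4, 6] cursor@3
After 4 (insert_before(18)): list=[18, 3, 9, 7, 8, 4, 6] cursor@3
After 5 (delete_current): list=[18, 9, 7, 8, 4, 6] cursor@9
After 6 (prev): list=[18, 9, 7, 8, 4, 6] cursor@18

Answer: 18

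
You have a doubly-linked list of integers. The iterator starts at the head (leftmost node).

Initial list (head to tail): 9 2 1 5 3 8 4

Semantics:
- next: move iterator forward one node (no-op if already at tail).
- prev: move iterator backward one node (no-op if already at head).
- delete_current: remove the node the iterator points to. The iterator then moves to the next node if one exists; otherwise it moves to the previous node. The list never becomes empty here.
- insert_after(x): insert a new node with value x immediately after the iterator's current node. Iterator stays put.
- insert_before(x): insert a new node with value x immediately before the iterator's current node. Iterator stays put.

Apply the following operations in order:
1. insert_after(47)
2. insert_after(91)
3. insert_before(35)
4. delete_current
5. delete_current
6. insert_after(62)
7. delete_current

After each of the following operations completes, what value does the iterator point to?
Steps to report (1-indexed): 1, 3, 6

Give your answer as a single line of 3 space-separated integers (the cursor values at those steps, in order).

Answer: 9 9 47

Derivation:
After 1 (insert_after(47)): list=[9, 47, 2, 1, 5, 3, 8, 4] cursor@9
After 2 (insert_after(91)): list=[9, 91, 47, 2, 1, 5, 3, 8, 4] cursor@9
After 3 (insert_before(35)): list=[35, 9, 91, 47, 2, 1, 5, 3, 8, 4] cursor@9
After 4 (delete_current): list=[35, 91, 47, 2, 1, 5, 3, 8, 4] cursor@91
After 5 (delete_current): list=[35, 47, 2, 1, 5, 3, 8, 4] cursor@47
After 6 (insert_after(62)): list=[35, 47, 62, 2, 1, 5, 3, 8, 4] cursor@47
After 7 (delete_current): list=[35, 62, 2, 1, 5, 3, 8, 4] cursor@62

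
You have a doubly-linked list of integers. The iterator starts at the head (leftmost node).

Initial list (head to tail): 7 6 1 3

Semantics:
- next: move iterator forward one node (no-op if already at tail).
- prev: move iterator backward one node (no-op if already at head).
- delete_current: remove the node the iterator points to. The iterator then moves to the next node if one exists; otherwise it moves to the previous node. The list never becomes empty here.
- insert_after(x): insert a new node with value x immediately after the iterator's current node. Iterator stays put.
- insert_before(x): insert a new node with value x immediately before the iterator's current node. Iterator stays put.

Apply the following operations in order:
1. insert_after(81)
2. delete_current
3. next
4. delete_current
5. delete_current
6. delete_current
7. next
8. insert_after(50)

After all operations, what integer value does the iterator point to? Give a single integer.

Answer: 81

Derivation:
After 1 (insert_after(81)): list=[7, 81, 6, 1, 3] cursor@7
After 2 (delete_current): list=[81, 6, 1, 3] cursor@81
After 3 (next): list=[81, 6, 1, 3] cursor@6
After 4 (delete_current): list=[81, 1, 3] cursor@1
After 5 (delete_current): list=[81, 3] cursor@3
After 6 (delete_current): list=[81] cursor@81
After 7 (next): list=[81] cursor@81
After 8 (insert_after(50)): list=[81, 50] cursor@81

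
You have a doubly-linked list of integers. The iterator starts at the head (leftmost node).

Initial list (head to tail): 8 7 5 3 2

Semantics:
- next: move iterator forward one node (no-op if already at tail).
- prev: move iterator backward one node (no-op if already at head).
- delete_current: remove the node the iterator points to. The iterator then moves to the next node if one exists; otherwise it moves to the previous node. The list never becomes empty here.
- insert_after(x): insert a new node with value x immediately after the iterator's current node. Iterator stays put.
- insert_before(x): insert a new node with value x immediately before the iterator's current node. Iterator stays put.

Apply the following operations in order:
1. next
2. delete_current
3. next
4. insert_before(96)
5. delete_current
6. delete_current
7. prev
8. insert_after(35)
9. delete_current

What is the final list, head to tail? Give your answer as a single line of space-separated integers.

Answer: 8 35 96

Derivation:
After 1 (next): list=[8, 7, 5, 3, 2] cursor@7
After 2 (delete_current): list=[8, 5, 3, 2] cursor@5
After 3 (next): list=[8, 5, 3, 2] cursor@3
After 4 (insert_before(96)): list=[8, 5, 96, 3, 2] cursor@3
After 5 (delete_current): list=[8, 5, 96, 2] cursor@2
After 6 (delete_current): list=[8, 5, 96] cursor@96
After 7 (prev): list=[8, 5, 96] cursor@5
After 8 (insert_after(35)): list=[8, 5, 35, 96] cursor@5
After 9 (delete_current): list=[8, 35, 96] cursor@35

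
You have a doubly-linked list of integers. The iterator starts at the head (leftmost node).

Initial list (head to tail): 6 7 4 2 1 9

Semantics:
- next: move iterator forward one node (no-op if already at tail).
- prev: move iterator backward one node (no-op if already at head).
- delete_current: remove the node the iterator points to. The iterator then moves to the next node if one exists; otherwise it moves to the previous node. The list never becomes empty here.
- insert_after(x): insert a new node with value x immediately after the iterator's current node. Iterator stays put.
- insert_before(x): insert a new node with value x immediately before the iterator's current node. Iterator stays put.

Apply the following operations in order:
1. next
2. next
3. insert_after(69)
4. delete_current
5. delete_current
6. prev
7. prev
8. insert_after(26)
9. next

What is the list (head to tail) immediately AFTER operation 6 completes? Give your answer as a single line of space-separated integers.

After 1 (next): list=[6, 7, 4, 2, 1, 9] cursor@7
After 2 (next): list=[6, 7, 4, 2, 1, 9] cursor@4
After 3 (insert_after(69)): list=[6, 7, 4, 69, 2, 1, 9] cursor@4
After 4 (delete_current): list=[6, 7, 69, 2, 1, 9] cursor@69
After 5 (delete_current): list=[6, 7, 2, 1, 9] cursor@2
After 6 (prev): list=[6, 7, 2, 1, 9] cursor@7

Answer: 6 7 2 1 9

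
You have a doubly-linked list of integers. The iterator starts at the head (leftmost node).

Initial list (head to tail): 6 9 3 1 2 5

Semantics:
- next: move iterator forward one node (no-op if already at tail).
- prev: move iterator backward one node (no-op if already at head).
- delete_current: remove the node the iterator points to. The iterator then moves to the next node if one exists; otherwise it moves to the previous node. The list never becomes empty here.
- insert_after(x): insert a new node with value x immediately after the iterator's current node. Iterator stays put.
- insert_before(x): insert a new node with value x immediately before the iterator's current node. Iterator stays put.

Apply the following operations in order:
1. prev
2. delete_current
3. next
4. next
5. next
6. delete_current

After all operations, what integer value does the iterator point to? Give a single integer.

Answer: 5

Derivation:
After 1 (prev): list=[6, 9, 3, 1, 2, 5] cursor@6
After 2 (delete_current): list=[9, 3, 1, 2, 5] cursor@9
After 3 (next): list=[9, 3, 1, 2, 5] cursor@3
After 4 (next): list=[9, 3, 1, 2, 5] cursor@1
After 5 (next): list=[9, 3, 1, 2, 5] cursor@2
After 6 (delete_current): list=[9, 3, 1, 5] cursor@5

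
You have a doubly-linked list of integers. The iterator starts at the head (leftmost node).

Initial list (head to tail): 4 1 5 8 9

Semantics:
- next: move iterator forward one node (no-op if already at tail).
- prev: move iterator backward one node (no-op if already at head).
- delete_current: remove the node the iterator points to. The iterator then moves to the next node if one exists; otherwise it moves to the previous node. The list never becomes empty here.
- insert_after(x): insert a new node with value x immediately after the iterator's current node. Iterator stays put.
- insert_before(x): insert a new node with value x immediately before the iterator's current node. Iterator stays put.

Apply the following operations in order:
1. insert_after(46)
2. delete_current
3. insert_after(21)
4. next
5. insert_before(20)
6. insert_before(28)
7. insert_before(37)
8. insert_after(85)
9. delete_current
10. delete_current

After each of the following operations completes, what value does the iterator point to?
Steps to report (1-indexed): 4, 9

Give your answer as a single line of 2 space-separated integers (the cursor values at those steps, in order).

After 1 (insert_after(46)): list=[4, 46, 1, 5, 8, 9] cursor@4
After 2 (delete_current): list=[46, 1, 5, 8, 9] cursor@46
After 3 (insert_after(21)): list=[46, 21, 1, 5, 8, 9] cursor@46
After 4 (next): list=[46, 21, 1, 5, 8, 9] cursor@21
After 5 (insert_before(20)): list=[46, 20, 21, 1, 5, 8, 9] cursor@21
After 6 (insert_before(28)): list=[46, 20, 28, 21, 1, 5, 8, 9] cursor@21
After 7 (insert_before(37)): list=[46, 20, 28, 37, 21, 1, 5, 8, 9] cursor@21
After 8 (insert_after(85)): list=[46, 20, 28, 37, 21, 85, 1, 5, 8, 9] cursor@21
After 9 (delete_current): list=[46, 20, 28, 37, 85, 1, 5, 8, 9] cursor@85
After 10 (delete_current): list=[46, 20, 28, 37, 1, 5, 8, 9] cursor@1

Answer: 21 85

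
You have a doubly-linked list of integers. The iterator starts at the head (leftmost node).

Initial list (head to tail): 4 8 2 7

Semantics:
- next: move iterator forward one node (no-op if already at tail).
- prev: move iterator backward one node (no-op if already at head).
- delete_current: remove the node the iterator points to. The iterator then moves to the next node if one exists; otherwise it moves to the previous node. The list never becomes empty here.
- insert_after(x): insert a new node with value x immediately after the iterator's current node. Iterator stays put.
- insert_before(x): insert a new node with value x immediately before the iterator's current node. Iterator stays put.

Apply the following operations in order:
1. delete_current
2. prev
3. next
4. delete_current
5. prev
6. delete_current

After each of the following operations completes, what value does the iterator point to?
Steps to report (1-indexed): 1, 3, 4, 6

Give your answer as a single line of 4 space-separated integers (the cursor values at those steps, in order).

Answer: 8 2 7 7

Derivation:
After 1 (delete_current): list=[8, 2, 7] cursor@8
After 2 (prev): list=[8, 2, 7] cursor@8
After 3 (next): list=[8, 2, 7] cursor@2
After 4 (delete_current): list=[8, 7] cursor@7
After 5 (prev): list=[8, 7] cursor@8
After 6 (delete_current): list=[7] cursor@7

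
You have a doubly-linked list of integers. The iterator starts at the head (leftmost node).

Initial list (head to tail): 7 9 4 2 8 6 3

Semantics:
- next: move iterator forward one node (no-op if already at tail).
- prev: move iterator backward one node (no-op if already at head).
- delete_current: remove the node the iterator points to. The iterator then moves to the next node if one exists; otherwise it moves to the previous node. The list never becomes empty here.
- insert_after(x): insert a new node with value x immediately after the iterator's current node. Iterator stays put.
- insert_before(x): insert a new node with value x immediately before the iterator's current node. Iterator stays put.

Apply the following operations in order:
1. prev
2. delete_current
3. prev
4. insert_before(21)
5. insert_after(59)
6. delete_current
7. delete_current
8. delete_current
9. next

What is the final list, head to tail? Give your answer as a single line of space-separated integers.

Answer: 21 2 8 6 3

Derivation:
After 1 (prev): list=[7, 9, 4, 2, 8, 6, 3] cursor@7
After 2 (delete_current): list=[9, 4, 2, 8, 6, 3] cursor@9
After 3 (prev): list=[9, 4, 2, 8, 6, 3] cursor@9
After 4 (insert_before(21)): list=[21, 9, 4, 2, 8, 6, 3] cursor@9
After 5 (insert_after(59)): list=[21, 9, 59, 4, 2, 8, 6, 3] cursor@9
After 6 (delete_current): list=[21, 59, 4, 2, 8, 6, 3] cursor@59
After 7 (delete_current): list=[21, 4, 2, 8, 6, 3] cursor@4
After 8 (delete_current): list=[21, 2, 8, 6, 3] cursor@2
After 9 (next): list=[21, 2, 8, 6, 3] cursor@8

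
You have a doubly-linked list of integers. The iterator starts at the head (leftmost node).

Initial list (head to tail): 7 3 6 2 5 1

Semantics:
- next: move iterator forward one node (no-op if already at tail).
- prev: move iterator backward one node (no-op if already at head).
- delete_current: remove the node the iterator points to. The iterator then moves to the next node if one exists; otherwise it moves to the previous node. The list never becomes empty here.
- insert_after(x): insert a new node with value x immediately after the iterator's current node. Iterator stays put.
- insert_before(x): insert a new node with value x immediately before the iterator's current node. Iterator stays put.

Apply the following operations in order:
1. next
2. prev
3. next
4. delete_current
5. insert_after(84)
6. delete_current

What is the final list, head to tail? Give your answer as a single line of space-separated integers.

After 1 (next): list=[7, 3, 6, 2, 5, 1] cursor@3
After 2 (prev): list=[7, 3, 6, 2, 5, 1] cursor@7
After 3 (next): list=[7, 3, 6, 2, 5, 1] cursor@3
After 4 (delete_current): list=[7, 6, 2, 5, 1] cursor@6
After 5 (insert_after(84)): list=[7, 6, 84, 2, 5, 1] cursor@6
After 6 (delete_current): list=[7, 84, 2, 5, 1] cursor@84

Answer: 7 84 2 5 1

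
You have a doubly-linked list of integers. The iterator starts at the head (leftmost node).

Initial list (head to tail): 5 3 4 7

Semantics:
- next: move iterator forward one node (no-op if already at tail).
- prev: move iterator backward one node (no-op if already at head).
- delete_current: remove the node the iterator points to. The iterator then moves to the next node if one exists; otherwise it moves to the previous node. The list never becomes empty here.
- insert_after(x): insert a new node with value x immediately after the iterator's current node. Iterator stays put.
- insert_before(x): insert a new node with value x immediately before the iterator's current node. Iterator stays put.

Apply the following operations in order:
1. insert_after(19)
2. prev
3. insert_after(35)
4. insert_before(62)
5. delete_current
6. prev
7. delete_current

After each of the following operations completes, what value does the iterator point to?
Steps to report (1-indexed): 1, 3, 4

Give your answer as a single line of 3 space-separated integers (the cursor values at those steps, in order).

After 1 (insert_after(19)): list=[5, 19, 3, 4, 7] cursor@5
After 2 (prev): list=[5, 19, 3, 4, 7] cursor@5
After 3 (insert_after(35)): list=[5, 35, 19, 3, 4, 7] cursor@5
After 4 (insert_before(62)): list=[62, 5, 35, 19, 3, 4, 7] cursor@5
After 5 (delete_current): list=[62, 35, 19, 3, 4, 7] cursor@35
After 6 (prev): list=[62, 35, 19, 3, 4, 7] cursor@62
After 7 (delete_current): list=[35, 19, 3, 4, 7] cursor@35

Answer: 5 5 5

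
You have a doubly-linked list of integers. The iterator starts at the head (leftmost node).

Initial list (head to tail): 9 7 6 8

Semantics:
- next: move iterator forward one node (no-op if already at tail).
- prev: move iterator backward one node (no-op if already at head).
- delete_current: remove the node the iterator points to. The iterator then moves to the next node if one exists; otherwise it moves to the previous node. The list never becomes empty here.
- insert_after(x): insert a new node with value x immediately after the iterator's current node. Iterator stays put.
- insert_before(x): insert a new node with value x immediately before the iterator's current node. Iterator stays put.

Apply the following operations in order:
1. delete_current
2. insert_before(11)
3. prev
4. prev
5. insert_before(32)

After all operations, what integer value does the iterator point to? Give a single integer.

After 1 (delete_current): list=[7, 6, 8] cursor@7
After 2 (insert_before(11)): list=[11, 7, 6, 8] cursor@7
After 3 (prev): list=[11, 7, 6, 8] cursor@11
After 4 (prev): list=[11, 7, 6, 8] cursor@11
After 5 (insert_before(32)): list=[32, 11, 7, 6, 8] cursor@11

Answer: 11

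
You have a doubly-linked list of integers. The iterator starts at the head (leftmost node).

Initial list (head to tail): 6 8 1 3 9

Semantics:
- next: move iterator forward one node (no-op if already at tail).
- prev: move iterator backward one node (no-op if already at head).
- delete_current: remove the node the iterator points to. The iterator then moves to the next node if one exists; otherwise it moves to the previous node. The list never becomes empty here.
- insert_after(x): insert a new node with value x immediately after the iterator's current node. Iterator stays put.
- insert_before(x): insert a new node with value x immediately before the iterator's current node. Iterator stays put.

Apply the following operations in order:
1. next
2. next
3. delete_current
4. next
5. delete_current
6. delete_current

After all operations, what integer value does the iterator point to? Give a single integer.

After 1 (next): list=[6, 8, 1, 3, 9] cursor@8
After 2 (next): list=[6, 8, 1, 3, 9] cursor@1
After 3 (delete_current): list=[6, 8, 3, 9] cursor@3
After 4 (next): list=[6, 8, 3, 9] cursor@9
After 5 (delete_current): list=[6, 8, 3] cursor@3
After 6 (delete_current): list=[6, 8] cursor@8

Answer: 8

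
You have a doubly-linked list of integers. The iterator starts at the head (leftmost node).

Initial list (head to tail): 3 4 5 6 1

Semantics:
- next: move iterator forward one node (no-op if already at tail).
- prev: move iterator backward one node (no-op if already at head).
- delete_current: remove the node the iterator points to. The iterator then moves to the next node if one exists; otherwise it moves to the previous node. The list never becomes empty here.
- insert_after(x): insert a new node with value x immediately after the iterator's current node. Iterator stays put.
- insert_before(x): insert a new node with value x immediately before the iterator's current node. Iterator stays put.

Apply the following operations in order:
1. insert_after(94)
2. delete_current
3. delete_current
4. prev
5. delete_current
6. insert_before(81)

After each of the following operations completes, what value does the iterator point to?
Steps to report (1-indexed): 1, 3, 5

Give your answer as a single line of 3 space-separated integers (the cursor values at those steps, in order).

Answer: 3 4 5

Derivation:
After 1 (insert_after(94)): list=[3, 94, 4, 5, 6, 1] cursor@3
After 2 (delete_current): list=[94, 4, 5, 6, 1] cursor@94
After 3 (delete_current): list=[4, 5, 6, 1] cursor@4
After 4 (prev): list=[4, 5, 6, 1] cursor@4
After 5 (delete_current): list=[5, 6, 1] cursor@5
After 6 (insert_before(81)): list=[81, 5, 6, 1] cursor@5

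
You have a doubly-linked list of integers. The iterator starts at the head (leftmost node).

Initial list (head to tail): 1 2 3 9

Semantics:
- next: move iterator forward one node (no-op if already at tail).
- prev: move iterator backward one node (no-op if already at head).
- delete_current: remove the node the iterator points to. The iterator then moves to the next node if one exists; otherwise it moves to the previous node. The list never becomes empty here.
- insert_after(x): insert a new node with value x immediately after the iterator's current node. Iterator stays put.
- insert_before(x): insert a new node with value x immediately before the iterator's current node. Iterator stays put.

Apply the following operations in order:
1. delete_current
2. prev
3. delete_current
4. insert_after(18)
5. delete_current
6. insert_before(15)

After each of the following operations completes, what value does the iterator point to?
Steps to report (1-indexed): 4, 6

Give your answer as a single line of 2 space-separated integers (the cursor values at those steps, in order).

After 1 (delete_current): list=[2, 3, 9] cursor@2
After 2 (prev): list=[2, 3, 9] cursor@2
After 3 (delete_current): list=[3, 9] cursor@3
After 4 (insert_after(18)): list=[3, 18, 9] cursor@3
After 5 (delete_current): list=[18, 9] cursor@18
After 6 (insert_before(15)): list=[15, 18, 9] cursor@18

Answer: 3 18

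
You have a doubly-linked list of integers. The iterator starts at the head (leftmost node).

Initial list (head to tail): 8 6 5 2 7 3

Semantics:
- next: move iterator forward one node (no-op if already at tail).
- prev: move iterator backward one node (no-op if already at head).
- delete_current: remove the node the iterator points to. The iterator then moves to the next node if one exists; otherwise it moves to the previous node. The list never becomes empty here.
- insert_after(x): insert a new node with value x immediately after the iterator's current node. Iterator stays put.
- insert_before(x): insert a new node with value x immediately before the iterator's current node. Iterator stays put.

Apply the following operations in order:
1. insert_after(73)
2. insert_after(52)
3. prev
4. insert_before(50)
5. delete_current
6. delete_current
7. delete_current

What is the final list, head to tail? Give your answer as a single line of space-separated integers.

After 1 (insert_after(73)): list=[8, 73, 6, 5, 2, 7, 3] cursor@8
After 2 (insert_after(52)): list=[8, 52, 73, 6, 5, 2, 7, 3] cursor@8
After 3 (prev): list=[8, 52, 73, 6, 5, 2, 7, 3] cursor@8
After 4 (insert_before(50)): list=[50, 8, 52, 73, 6, 5, 2, 7, 3] cursor@8
After 5 (delete_current): list=[50, 52, 73, 6, 5, 2, 7, 3] cursor@52
After 6 (delete_current): list=[50, 73, 6, 5, 2, 7, 3] cursor@73
After 7 (delete_current): list=[50, 6, 5, 2, 7, 3] cursor@6

Answer: 50 6 5 2 7 3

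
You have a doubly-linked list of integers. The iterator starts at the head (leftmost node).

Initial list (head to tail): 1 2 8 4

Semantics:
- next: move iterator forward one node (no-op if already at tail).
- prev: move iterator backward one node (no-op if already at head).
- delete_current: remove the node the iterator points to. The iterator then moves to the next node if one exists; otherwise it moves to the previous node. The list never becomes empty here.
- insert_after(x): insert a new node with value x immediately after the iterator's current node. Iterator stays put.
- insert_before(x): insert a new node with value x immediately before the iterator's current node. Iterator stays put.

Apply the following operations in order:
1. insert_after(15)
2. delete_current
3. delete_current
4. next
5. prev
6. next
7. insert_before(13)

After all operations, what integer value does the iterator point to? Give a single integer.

Answer: 8

Derivation:
After 1 (insert_after(15)): list=[1, 15, 2, 8, 4] cursor@1
After 2 (delete_current): list=[15, 2, 8, 4] cursor@15
After 3 (delete_current): list=[2, 8, 4] cursor@2
After 4 (next): list=[2, 8, 4] cursor@8
After 5 (prev): list=[2, 8, 4] cursor@2
After 6 (next): list=[2, 8, 4] cursor@8
After 7 (insert_before(13)): list=[2, 13, 8, 4] cursor@8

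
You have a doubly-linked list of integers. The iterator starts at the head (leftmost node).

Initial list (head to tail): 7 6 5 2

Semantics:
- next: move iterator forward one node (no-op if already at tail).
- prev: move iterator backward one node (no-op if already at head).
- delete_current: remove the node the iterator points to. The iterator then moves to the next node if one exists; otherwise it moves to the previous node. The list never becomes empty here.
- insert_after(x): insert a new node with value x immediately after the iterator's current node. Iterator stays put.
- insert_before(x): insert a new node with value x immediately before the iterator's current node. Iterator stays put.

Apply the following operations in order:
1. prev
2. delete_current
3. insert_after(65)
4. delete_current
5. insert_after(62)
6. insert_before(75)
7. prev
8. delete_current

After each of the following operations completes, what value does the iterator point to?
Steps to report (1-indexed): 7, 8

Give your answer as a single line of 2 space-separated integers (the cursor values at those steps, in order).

After 1 (prev): list=[7, 6, 5, 2] cursor@7
After 2 (delete_current): list=[6, 5, 2] cursor@6
After 3 (insert_after(65)): list=[6, 65, 5, 2] cursor@6
After 4 (delete_current): list=[65, 5, 2] cursor@65
After 5 (insert_after(62)): list=[65, 62, 5, 2] cursor@65
After 6 (insert_before(75)): list=[75, 65, 62, 5, 2] cursor@65
After 7 (prev): list=[75, 65, 62, 5, 2] cursor@75
After 8 (delete_current): list=[65, 62, 5, 2] cursor@65

Answer: 75 65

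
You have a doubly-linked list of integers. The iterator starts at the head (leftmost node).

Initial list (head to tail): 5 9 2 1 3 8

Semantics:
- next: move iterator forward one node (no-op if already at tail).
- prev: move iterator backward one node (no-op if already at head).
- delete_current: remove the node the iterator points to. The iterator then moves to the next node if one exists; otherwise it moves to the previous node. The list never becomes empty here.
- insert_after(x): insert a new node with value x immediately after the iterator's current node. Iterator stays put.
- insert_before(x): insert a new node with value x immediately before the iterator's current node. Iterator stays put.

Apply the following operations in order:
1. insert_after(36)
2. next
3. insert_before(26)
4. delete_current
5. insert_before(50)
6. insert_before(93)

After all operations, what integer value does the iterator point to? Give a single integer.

Answer: 9

Derivation:
After 1 (insert_after(36)): list=[5, 36, 9, 2, 1, 3, 8] cursor@5
After 2 (next): list=[5, 36, 9, 2, 1, 3, 8] cursor@36
After 3 (insert_before(26)): list=[5, 26, 36, 9, 2, 1, 3, 8] cursor@36
After 4 (delete_current): list=[5, 26, 9, 2, 1, 3, 8] cursor@9
After 5 (insert_before(50)): list=[5, 26, 50, 9, 2, 1, 3, 8] cursor@9
After 6 (insert_before(93)): list=[5, 26, 50, 93, 9, 2, 1, 3, 8] cursor@9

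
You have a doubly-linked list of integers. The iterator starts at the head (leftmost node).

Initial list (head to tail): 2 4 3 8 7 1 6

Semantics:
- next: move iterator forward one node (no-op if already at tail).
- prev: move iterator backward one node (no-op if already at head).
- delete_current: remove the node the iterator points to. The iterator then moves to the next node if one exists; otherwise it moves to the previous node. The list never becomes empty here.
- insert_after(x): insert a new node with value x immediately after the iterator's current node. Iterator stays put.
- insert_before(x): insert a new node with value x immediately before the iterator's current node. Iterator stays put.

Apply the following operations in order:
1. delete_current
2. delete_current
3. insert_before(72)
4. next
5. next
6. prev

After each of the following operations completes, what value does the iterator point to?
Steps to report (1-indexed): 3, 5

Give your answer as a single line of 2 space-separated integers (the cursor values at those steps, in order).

Answer: 3 7

Derivation:
After 1 (delete_current): list=[4, 3, 8, 7, 1, 6] cursor@4
After 2 (delete_current): list=[3, 8, 7, 1, 6] cursor@3
After 3 (insert_before(72)): list=[72, 3, 8, 7, 1, 6] cursor@3
After 4 (next): list=[72, 3, 8, 7, 1, 6] cursor@8
After 5 (next): list=[72, 3, 8, 7, 1, 6] cursor@7
After 6 (prev): list=[72, 3, 8, 7, 1, 6] cursor@8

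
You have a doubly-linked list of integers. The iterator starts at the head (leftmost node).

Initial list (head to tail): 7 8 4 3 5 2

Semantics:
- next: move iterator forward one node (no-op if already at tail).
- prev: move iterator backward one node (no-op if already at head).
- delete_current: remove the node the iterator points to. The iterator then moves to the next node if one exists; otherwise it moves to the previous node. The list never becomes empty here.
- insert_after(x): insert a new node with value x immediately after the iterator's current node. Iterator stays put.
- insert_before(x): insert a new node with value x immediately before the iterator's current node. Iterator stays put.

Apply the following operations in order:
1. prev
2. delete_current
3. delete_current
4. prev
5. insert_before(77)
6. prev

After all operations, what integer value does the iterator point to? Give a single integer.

Answer: 77

Derivation:
After 1 (prev): list=[7, 8, 4, 3, 5, 2] cursor@7
After 2 (delete_current): list=[8, 4, 3, 5, 2] cursor@8
After 3 (delete_current): list=[4, 3, 5, 2] cursor@4
After 4 (prev): list=[4, 3, 5, 2] cursor@4
After 5 (insert_before(77)): list=[77, 4, 3, 5, 2] cursor@4
After 6 (prev): list=[77, 4, 3, 5, 2] cursor@77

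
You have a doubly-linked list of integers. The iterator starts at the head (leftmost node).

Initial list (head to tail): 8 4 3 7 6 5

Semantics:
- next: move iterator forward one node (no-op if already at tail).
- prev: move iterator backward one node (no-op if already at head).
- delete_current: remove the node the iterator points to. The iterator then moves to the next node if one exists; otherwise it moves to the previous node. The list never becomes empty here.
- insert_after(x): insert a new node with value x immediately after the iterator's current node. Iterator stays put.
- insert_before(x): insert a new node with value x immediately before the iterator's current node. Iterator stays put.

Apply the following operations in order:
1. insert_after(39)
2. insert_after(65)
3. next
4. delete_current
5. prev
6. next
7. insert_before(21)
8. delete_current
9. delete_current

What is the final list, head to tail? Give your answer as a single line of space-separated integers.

Answer: 8 21 3 7 6 5

Derivation:
After 1 (insert_after(39)): list=[8, 39, 4, 3, 7, 6, 5] cursor@8
After 2 (insert_after(65)): list=[8, 65, 39, 4, 3, 7, 6, 5] cursor@8
After 3 (next): list=[8, 65, 39, 4, 3, 7, 6, 5] cursor@65
After 4 (delete_current): list=[8, 39, 4, 3, 7, 6, 5] cursor@39
After 5 (prev): list=[8, 39, 4, 3, 7, 6, 5] cursor@8
After 6 (next): list=[8, 39, 4, 3, 7, 6, 5] cursor@39
After 7 (insert_before(21)): list=[8, 21, 39, 4, 3, 7, 6, 5] cursor@39
After 8 (delete_current): list=[8, 21, 4, 3, 7, 6, 5] cursor@4
After 9 (delete_current): list=[8, 21, 3, 7, 6, 5] cursor@3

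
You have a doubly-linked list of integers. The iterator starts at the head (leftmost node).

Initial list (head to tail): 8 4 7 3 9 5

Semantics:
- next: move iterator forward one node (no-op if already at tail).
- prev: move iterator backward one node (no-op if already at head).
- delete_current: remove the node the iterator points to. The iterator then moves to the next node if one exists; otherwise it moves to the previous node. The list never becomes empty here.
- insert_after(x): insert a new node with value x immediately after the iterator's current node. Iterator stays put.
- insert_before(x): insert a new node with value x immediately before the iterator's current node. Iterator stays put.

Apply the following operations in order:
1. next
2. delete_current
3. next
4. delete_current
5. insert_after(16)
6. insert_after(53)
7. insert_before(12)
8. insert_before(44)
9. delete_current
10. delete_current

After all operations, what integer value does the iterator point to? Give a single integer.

After 1 (next): list=[8, 4, 7, 3, 9, 5] cursor@4
After 2 (delete_current): list=[8, 7, 3, 9, 5] cursor@7
After 3 (next): list=[8, 7, 3, 9, 5] cursor@3
After 4 (delete_current): list=[8, 7, 9, 5] cursor@9
After 5 (insert_after(16)): list=[8, 7, 9, 16, 5] cursor@9
After 6 (insert_after(53)): list=[8, 7, 9, 53, 16, 5] cursor@9
After 7 (insert_before(12)): list=[8, 7, 12, 9, 53, 16, 5] cursor@9
After 8 (insert_before(44)): list=[8, 7, 12, 44, 9, 53, 16, 5] cursor@9
After 9 (delete_current): list=[8, 7, 12, 44, 53, 16, 5] cursor@53
After 10 (delete_current): list=[8, 7, 12, 44, 16, 5] cursor@16

Answer: 16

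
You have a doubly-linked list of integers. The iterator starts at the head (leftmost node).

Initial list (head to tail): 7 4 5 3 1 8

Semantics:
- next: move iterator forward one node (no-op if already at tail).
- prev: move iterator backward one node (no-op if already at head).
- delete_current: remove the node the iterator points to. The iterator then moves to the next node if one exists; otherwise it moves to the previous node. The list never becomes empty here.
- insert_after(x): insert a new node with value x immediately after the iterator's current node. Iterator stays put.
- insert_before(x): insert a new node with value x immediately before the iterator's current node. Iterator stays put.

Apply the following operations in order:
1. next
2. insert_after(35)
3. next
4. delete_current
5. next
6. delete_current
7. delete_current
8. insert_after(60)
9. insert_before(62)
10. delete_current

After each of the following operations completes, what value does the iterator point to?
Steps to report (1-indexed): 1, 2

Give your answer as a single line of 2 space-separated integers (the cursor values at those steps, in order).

After 1 (next): list=[7, 4, 5, 3, 1, 8] cursor@4
After 2 (insert_after(35)): list=[7, 4, 35, 5, 3, 1, 8] cursor@4
After 3 (next): list=[7, 4, 35, 5, 3, 1, 8] cursor@35
After 4 (delete_current): list=[7, 4, 5, 3, 1, 8] cursor@5
After 5 (next): list=[7, 4, 5, 3, 1, 8] cursor@3
After 6 (delete_current): list=[7, 4, 5, 1, 8] cursor@1
After 7 (delete_current): list=[7, 4, 5, 8] cursor@8
After 8 (insert_after(60)): list=[7, 4, 5, 8, 60] cursor@8
After 9 (insert_before(62)): list=[7, 4, 5, 62, 8, 60] cursor@8
After 10 (delete_current): list=[7, 4, 5, 62, 60] cursor@60

Answer: 4 4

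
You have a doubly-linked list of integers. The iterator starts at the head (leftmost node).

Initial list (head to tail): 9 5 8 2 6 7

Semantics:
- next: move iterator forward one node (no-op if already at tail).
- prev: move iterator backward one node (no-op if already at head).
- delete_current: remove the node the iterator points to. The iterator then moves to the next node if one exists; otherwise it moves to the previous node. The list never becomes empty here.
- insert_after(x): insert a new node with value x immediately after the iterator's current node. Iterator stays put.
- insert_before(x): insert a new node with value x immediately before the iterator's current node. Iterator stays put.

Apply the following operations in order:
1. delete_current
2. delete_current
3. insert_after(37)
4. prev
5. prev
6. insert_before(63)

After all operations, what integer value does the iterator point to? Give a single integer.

After 1 (delete_current): list=[5, 8, 2, 6, 7] cursor@5
After 2 (delete_current): list=[8, 2, 6, 7] cursor@8
After 3 (insert_after(37)): list=[8, 37, 2, 6, 7] cursor@8
After 4 (prev): list=[8, 37, 2, 6, 7] cursor@8
After 5 (prev): list=[8, 37, 2, 6, 7] cursor@8
After 6 (insert_before(63)): list=[63, 8, 37, 2, 6, 7] cursor@8

Answer: 8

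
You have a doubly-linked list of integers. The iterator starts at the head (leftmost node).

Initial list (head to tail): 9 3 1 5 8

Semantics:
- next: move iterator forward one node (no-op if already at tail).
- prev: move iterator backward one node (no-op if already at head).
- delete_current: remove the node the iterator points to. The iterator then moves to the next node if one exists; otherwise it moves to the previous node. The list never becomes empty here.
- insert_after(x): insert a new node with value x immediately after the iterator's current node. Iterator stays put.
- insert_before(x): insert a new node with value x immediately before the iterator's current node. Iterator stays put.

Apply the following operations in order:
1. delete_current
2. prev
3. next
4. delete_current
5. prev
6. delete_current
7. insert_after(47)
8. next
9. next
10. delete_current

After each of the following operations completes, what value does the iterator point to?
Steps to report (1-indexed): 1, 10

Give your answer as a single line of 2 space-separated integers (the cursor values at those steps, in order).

After 1 (delete_current): list=[3, 1, 5, 8] cursor@3
After 2 (prev): list=[3, 1, 5, 8] cursor@3
After 3 (next): list=[3, 1, 5, 8] cursor@1
After 4 (delete_current): list=[3, 5, 8] cursor@5
After 5 (prev): list=[3, 5, 8] cursor@3
After 6 (delete_current): list=[5, 8] cursor@5
After 7 (insert_after(47)): list=[5, 47, 8] cursor@5
After 8 (next): list=[5, 47, 8] cursor@47
After 9 (next): list=[5, 47, 8] cursor@8
After 10 (delete_current): list=[5, 47] cursor@47

Answer: 3 47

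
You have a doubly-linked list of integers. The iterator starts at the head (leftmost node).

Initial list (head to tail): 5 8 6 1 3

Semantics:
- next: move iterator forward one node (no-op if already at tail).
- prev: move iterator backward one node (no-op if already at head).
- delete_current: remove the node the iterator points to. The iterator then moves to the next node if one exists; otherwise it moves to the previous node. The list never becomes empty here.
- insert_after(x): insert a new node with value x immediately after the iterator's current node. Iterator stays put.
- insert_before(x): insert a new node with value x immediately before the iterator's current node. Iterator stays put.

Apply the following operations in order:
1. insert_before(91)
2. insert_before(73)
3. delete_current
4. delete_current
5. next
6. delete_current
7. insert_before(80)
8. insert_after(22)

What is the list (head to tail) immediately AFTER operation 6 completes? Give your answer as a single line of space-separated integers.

Answer: 91 73 6 3

Derivation:
After 1 (insert_before(91)): list=[91, 5, 8, 6, 1, 3] cursor@5
After 2 (insert_before(73)): list=[91, 73, 5, 8, 6, 1, 3] cursor@5
After 3 (delete_current): list=[91, 73, 8, 6, 1, 3] cursor@8
After 4 (delete_current): list=[91, 73, 6, 1, 3] cursor@6
After 5 (next): list=[91, 73, 6, 1, 3] cursor@1
After 6 (delete_current): list=[91, 73, 6, 3] cursor@3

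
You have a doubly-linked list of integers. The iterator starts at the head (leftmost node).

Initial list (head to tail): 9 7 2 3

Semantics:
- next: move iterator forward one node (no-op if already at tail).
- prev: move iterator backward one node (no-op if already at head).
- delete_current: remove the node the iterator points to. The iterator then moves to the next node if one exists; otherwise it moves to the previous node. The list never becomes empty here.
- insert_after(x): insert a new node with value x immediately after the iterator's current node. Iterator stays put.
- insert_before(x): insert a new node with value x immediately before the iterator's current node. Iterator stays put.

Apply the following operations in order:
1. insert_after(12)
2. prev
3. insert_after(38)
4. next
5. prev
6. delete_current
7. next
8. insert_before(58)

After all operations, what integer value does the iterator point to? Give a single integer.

Answer: 12

Derivation:
After 1 (insert_after(12)): list=[9, 12, 7, 2, 3] cursor@9
After 2 (prev): list=[9, 12, 7, 2, 3] cursor@9
After 3 (insert_after(38)): list=[9, 38, 12, 7, 2, 3] cursor@9
After 4 (next): list=[9, 38, 12, 7, 2, 3] cursor@38
After 5 (prev): list=[9, 38, 12, 7, 2, 3] cursor@9
After 6 (delete_current): list=[38, 12, 7, 2, 3] cursor@38
After 7 (next): list=[38, 12, 7, 2, 3] cursor@12
After 8 (insert_before(58)): list=[38, 58, 12, 7, 2, 3] cursor@12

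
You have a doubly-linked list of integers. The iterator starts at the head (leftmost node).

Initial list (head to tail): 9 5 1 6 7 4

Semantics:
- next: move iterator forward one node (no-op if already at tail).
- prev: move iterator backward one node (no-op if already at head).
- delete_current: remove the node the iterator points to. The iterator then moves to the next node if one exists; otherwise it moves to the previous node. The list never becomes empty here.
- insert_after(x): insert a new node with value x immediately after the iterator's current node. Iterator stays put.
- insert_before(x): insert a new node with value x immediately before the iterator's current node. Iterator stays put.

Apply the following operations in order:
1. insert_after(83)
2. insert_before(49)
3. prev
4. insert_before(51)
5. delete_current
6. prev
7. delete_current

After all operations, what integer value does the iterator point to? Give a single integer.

After 1 (insert_after(83)): list=[9, 83, 5, 1, 6, 7, 4] cursor@9
After 2 (insert_before(49)): list=[49, 9, 83, 5, 1, 6, 7, 4] cursor@9
After 3 (prev): list=[49, 9, 83, 5, 1, 6, 7, 4] cursor@49
After 4 (insert_before(51)): list=[51, 49, 9, 83, 5, 1, 6, 7, 4] cursor@49
After 5 (delete_current): list=[51, 9, 83, 5, 1, 6, 7, 4] cursor@9
After 6 (prev): list=[51, 9, 83, 5, 1, 6, 7, 4] cursor@51
After 7 (delete_current): list=[9, 83, 5, 1, 6, 7, 4] cursor@9

Answer: 9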